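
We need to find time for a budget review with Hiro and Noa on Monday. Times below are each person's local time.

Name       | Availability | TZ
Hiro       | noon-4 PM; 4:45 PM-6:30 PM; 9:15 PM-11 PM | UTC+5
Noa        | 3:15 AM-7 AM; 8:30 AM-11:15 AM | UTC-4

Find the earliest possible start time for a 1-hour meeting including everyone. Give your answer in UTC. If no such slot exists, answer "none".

07:15

Hiro in UTC: 07:00-11:00, 11:45-13:30, 16:15-18:00 (subtract 5h to convert from UTC+5).
Noa in UTC: 07:15-11:00, 12:30-15:15 (add 4h to convert from UTC-4).
Hiro ∩ Noa: 07:15-11:00, 12:30-13:30.
Those are the intersection windows.
The first common window of at least 60 minutes is 07:15-11:00, so the earliest start is 07:15.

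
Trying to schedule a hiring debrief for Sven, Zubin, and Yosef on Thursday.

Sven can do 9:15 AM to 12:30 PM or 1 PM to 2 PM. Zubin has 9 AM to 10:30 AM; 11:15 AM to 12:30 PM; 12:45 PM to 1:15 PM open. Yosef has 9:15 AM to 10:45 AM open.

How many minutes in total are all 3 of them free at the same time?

75

Sven ∩ Zubin: 09:15-10:30, 11:15-12:30, 13:00-13:15.
Sven ∩ Zubin ∩ Yosef: 09:15-10:30.
That's a single block of 75 minutes.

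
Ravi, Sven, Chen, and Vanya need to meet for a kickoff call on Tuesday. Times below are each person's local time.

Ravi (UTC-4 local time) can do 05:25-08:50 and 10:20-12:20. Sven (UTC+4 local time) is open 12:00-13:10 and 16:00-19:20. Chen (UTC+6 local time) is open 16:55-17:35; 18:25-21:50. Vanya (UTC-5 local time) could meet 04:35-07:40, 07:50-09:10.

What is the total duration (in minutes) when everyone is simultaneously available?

Ravi in UTC: 09:25-12:50, 14:20-16:20 (add 4h to convert from UTC-4).
Sven in UTC: 08:00-09:10, 12:00-15:20 (subtract 4h to convert from UTC+4).
Chen in UTC: 10:55-11:35, 12:25-15:50 (subtract 6h to convert from UTC+6).
Vanya in UTC: 09:35-12:40, 12:50-14:10 (add 5h to convert from UTC-5).
Ravi ∩ Sven: 12:00-12:50, 14:20-15:20.
Ravi ∩ Sven ∩ Chen: 12:25-12:50, 14:20-15:20.
Ravi ∩ Sven ∩ Chen ∩ Vanya: 12:25-12:40.
That's a single block of 15 minutes.

15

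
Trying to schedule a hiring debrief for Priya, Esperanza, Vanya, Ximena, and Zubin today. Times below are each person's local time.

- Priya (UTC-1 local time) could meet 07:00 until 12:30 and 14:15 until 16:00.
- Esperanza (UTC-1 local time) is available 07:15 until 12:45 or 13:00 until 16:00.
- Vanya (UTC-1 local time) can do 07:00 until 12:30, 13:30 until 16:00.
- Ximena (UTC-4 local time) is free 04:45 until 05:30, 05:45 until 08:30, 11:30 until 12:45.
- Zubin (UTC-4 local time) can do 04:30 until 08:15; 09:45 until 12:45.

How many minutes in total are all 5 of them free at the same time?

270

Priya in UTC: 08:00-13:30, 15:15-17:00 (add 1h to convert from UTC-1).
Esperanza in UTC: 08:15-13:45, 14:00-17:00 (add 1h to convert from UTC-1).
Vanya in UTC: 08:00-13:30, 14:30-17:00 (add 1h to convert from UTC-1).
Ximena in UTC: 08:45-09:30, 09:45-12:30, 15:30-16:45 (add 4h to convert from UTC-4).
Zubin in UTC: 08:30-12:15, 13:45-16:45 (add 4h to convert from UTC-4).
Priya ∩ Esperanza: 08:15-13:30, 15:15-17:00.
Priya ∩ Esperanza ∩ Vanya: 08:15-13:30, 15:15-17:00.
Priya ∩ Esperanza ∩ Vanya ∩ Ximena: 08:45-09:30, 09:45-12:30, 15:30-16:45.
Priya ∩ Esperanza ∩ Vanya ∩ Ximena ∩ Zubin: 08:45-09:30, 09:45-12:15, 15:30-16:45.
Summing the common windows: 45 + 150 + 75 = 270 minutes.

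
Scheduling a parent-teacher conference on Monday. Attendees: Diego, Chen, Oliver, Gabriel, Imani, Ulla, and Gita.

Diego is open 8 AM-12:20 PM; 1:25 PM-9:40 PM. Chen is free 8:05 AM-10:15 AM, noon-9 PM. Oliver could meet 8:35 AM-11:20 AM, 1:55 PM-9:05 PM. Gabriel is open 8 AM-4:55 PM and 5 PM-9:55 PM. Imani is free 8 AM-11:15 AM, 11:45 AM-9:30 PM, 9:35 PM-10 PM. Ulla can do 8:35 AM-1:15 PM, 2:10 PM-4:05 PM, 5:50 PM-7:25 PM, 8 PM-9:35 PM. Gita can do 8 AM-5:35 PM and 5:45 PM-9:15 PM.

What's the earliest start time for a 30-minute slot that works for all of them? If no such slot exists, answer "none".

08:35

Diego ∩ Chen: 08:05-10:15, 12:00-12:20, 13:25-21:00.
Diego ∩ Chen ∩ Oliver: 08:35-10:15, 13:55-21:00.
Diego ∩ Chen ∩ Oliver ∩ Gabriel: 08:35-10:15, 13:55-16:55, 17:00-21:00.
Diego ∩ Chen ∩ Oliver ∩ Gabriel ∩ Imani: 08:35-10:15, 13:55-16:55, 17:00-21:00.
Diego ∩ Chen ∩ Oliver ∩ Gabriel ∩ Imani ∩ Ulla: 08:35-10:15, 14:10-16:05, 17:50-19:25, 20:00-21:00.
Diego ∩ Chen ∩ Oliver ∩ Gabriel ∩ Imani ∩ Ulla ∩ Gita: 08:35-10:15, 14:10-16:05, 17:50-19:25, 20:00-21:00.
The first common window of at least 30 minutes is 08:35-10:15, so the earliest start is 08:35.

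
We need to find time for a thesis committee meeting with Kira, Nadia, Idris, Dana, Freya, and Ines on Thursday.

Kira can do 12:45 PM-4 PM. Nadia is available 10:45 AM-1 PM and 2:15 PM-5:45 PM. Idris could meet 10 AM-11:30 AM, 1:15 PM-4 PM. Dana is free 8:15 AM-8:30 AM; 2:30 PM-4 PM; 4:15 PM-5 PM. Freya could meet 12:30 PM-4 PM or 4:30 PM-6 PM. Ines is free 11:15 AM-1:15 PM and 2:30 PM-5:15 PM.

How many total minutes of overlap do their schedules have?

90

Kira ∩ Nadia: 12:45-13:00, 14:15-16:00.
Kira ∩ Nadia ∩ Idris: 14:15-16:00.
Kira ∩ Nadia ∩ Idris ∩ Dana: 14:30-16:00.
Kira ∩ Nadia ∩ Idris ∩ Dana ∩ Freya: 14:30-16:00.
Kira ∩ Nadia ∩ Idris ∩ Dana ∩ Freya ∩ Ines: 14:30-16:00.
That's a single block of 90 minutes.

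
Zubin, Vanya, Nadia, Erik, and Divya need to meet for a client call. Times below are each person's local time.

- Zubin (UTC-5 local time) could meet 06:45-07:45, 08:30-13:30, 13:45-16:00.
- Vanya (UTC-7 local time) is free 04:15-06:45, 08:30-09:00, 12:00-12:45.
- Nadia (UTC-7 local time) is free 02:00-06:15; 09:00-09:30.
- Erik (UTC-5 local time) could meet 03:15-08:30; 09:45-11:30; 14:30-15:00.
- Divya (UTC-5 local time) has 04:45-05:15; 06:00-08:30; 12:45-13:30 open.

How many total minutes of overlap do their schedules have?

60

Zubin in UTC: 11:45-12:45, 13:30-18:30, 18:45-21:00 (add 5h to convert from UTC-5).
Vanya in UTC: 11:15-13:45, 15:30-16:00, 19:00-19:45 (add 7h to convert from UTC-7).
Nadia in UTC: 09:00-13:15, 16:00-16:30 (add 7h to convert from UTC-7).
Erik in UTC: 08:15-13:30, 14:45-16:30, 19:30-20:00 (add 5h to convert from UTC-5).
Divya in UTC: 09:45-10:15, 11:00-13:30, 17:45-18:30 (add 5h to convert from UTC-5).
Zubin ∩ Vanya: 11:45-12:45, 13:30-13:45, 15:30-16:00, 19:00-19:45.
Zubin ∩ Vanya ∩ Nadia: 11:45-12:45.
Zubin ∩ Vanya ∩ Nadia ∩ Erik: 11:45-12:45.
Zubin ∩ Vanya ∩ Nadia ∩ Erik ∩ Divya: 11:45-12:45.
That's a single block of 60 minutes.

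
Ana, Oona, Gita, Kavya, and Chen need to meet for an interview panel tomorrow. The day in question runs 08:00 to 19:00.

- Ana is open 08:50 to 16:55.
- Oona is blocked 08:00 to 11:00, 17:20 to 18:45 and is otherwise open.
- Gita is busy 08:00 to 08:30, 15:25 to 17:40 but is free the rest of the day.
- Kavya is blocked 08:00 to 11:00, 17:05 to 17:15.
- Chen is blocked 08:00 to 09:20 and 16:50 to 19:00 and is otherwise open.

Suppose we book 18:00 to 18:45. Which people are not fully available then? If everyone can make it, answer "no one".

Ana free: 08:50-16:55.
Oona free: 11:00-17:20, 18:45-19:00 (invert busy blocks within the working day).
Gita free: 08:30-15:25, 17:40-19:00 (invert busy blocks within the working day).
Kavya free: 11:00-17:05, 17:15-19:00 (invert busy blocks within the working day).
Chen free: 09:20-16:50 (invert busy blocks within the working day).
Ana: not fully free for 18:00-18:45. Oona: not fully free for 18:00-18:45. Gita: free for 18:00-18:45. Kavya: free for 18:00-18:45. Chen: not fully free for 18:00-18:45.

Ana, Chen, Oona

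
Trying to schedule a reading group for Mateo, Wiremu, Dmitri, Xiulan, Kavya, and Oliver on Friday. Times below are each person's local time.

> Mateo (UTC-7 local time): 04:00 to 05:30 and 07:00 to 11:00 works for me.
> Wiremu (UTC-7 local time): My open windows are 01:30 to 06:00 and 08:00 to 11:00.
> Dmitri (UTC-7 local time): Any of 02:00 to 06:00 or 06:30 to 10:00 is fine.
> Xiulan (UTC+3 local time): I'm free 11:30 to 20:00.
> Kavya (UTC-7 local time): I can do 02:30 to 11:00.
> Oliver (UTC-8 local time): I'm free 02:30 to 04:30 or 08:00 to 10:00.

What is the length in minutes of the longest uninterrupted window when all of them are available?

90

Mateo in UTC: 11:00-12:30, 14:00-18:00 (add 7h to convert from UTC-7).
Wiremu in UTC: 08:30-13:00, 15:00-18:00 (add 7h to convert from UTC-7).
Dmitri in UTC: 09:00-13:00, 13:30-17:00 (add 7h to convert from UTC-7).
Xiulan in UTC: 08:30-17:00 (subtract 3h to convert from UTC+3).
Kavya in UTC: 09:30-18:00 (add 7h to convert from UTC-7).
Oliver in UTC: 10:30-12:30, 16:00-18:00 (add 8h to convert from UTC-8).
Mateo ∩ Wiremu: 11:00-12:30, 15:00-18:00.
Mateo ∩ Wiremu ∩ Dmitri: 11:00-12:30, 15:00-17:00.
Mateo ∩ Wiremu ∩ Dmitri ∩ Xiulan: 11:00-12:30, 15:00-17:00.
Mateo ∩ Wiremu ∩ Dmitri ∩ Xiulan ∩ Kavya: 11:00-12:30, 15:00-17:00.
Mateo ∩ Wiremu ∩ Dmitri ∩ Xiulan ∩ Kavya ∩ Oliver: 11:00-12:30, 16:00-17:00.
The longest is 11:00-12:30 at 90 minutes.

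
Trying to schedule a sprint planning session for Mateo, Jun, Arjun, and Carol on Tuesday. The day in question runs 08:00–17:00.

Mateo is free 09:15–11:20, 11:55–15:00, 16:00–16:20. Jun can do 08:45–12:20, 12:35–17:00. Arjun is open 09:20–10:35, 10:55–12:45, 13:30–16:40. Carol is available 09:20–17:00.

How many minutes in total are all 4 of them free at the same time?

245

Mateo ∩ Jun: 09:15-11:20, 11:55-12:20, 12:35-15:00, 16:00-16:20.
Mateo ∩ Jun ∩ Arjun: 09:20-10:35, 10:55-11:20, 11:55-12:20, 12:35-12:45, 13:30-15:00, 16:00-16:20.
Mateo ∩ Jun ∩ Arjun ∩ Carol: 09:20-10:35, 10:55-11:20, 11:55-12:20, 12:35-12:45, 13:30-15:00, 16:00-16:20.
Summing the common windows: 75 + 25 + 25 + 10 + 90 + 20 = 245 minutes.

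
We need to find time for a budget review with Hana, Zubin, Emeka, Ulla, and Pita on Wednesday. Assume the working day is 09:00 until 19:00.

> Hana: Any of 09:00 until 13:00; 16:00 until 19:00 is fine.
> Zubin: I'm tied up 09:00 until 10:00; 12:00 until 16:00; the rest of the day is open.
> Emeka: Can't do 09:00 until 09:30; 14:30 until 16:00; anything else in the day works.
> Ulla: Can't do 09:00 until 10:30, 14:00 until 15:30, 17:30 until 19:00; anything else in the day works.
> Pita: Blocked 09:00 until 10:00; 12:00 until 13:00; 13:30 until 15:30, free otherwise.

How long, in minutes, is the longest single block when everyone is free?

Hana free: 09:00-13:00, 16:00-19:00.
Zubin free: 10:00-12:00, 16:00-19:00 (invert busy blocks within the working day).
Emeka free: 09:30-14:30, 16:00-19:00 (invert busy blocks within the working day).
Ulla free: 10:30-14:00, 15:30-17:30 (invert busy blocks within the working day).
Pita free: 10:00-12:00, 13:00-13:30, 15:30-19:00 (invert busy blocks within the working day).
Hana ∩ Zubin: 10:00-12:00, 16:00-19:00.
Hana ∩ Zubin ∩ Emeka: 10:00-12:00, 16:00-19:00.
Hana ∩ Zubin ∩ Emeka ∩ Ulla: 10:30-12:00, 16:00-17:30.
Hana ∩ Zubin ∩ Emeka ∩ Ulla ∩ Pita: 10:30-12:00, 16:00-17:30.
The longest is 10:30-12:00 at 90 minutes.

90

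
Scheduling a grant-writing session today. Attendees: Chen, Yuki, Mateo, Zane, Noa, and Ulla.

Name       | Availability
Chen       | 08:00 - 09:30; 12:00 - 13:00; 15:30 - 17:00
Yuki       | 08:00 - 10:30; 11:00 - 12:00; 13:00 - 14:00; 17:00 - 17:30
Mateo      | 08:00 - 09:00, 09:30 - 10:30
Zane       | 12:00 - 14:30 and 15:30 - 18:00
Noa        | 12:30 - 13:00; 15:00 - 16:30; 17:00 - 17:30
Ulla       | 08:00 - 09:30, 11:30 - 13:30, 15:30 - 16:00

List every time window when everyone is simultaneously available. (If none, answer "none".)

Chen ∩ Yuki: 08:00-09:30.
Chen ∩ Yuki ∩ Mateo: 08:00-09:00.
Chen ∩ Yuki ∩ Mateo ∩ Zane: ∅.
Chen ∩ Yuki ∩ Mateo ∩ Zane ∩ Noa: ∅.
Chen ∩ Yuki ∩ Mateo ∩ Zane ∩ Noa ∩ Ulla: ∅.
There is no time when everyone is free.

none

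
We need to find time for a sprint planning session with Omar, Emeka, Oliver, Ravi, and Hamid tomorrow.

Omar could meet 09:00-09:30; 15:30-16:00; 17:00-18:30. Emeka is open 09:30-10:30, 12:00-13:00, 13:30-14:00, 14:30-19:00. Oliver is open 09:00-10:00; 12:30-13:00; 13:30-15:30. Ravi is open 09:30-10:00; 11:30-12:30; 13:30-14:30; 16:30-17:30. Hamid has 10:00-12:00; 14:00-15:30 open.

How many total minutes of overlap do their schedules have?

0

Omar ∩ Emeka: 15:30-16:00, 17:00-18:30.
Omar ∩ Emeka ∩ Oliver: ∅.
Omar ∩ Emeka ∩ Oliver ∩ Ravi: ∅.
Omar ∩ Emeka ∩ Oliver ∩ Ravi ∩ Hamid: ∅.
There is no time when everyone is free.
There is no common window, so the total is 0 minutes.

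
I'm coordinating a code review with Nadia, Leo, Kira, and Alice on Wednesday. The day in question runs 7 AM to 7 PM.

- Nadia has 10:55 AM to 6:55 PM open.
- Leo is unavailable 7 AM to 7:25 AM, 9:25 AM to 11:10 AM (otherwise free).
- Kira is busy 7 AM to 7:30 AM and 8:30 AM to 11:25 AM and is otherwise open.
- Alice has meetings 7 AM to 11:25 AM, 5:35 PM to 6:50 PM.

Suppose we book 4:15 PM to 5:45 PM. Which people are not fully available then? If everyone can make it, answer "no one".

Alice

Nadia free: 10:55-18:55.
Leo free: 07:25-09:25, 11:10-19:00 (invert busy blocks within the working day).
Kira free: 07:30-08:30, 11:25-19:00 (invert busy blocks within the working day).
Alice free: 11:25-17:35, 18:50-19:00 (invert busy blocks within the working day).
Nadia: free for 16:15-17:45. Leo: free for 16:15-17:45. Kira: free for 16:15-17:45. Alice: not fully free for 16:15-17:45.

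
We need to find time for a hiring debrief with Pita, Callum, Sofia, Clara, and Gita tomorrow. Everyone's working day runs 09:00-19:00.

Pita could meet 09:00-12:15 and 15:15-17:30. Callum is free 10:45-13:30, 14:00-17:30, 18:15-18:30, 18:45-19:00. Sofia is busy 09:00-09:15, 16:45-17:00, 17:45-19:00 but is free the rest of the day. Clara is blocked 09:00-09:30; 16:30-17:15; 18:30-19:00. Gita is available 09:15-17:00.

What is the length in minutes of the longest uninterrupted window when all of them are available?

Pita free: 09:00-12:15, 15:15-17:30.
Callum free: 10:45-13:30, 14:00-17:30, 18:15-18:30, 18:45-19:00.
Sofia free: 09:15-16:45, 17:00-17:45 (invert busy blocks within the working day).
Clara free: 09:30-16:30, 17:15-18:30 (invert busy blocks within the working day).
Gita free: 09:15-17:00.
Pita ∩ Callum: 10:45-12:15, 15:15-17:30.
Pita ∩ Callum ∩ Sofia: 10:45-12:15, 15:15-16:45, 17:00-17:30.
Pita ∩ Callum ∩ Sofia ∩ Clara: 10:45-12:15, 15:15-16:30, 17:15-17:30.
Pita ∩ Callum ∩ Sofia ∩ Clara ∩ Gita: 10:45-12:15, 15:15-16:30.
The longest is 10:45-12:15 at 90 minutes.

90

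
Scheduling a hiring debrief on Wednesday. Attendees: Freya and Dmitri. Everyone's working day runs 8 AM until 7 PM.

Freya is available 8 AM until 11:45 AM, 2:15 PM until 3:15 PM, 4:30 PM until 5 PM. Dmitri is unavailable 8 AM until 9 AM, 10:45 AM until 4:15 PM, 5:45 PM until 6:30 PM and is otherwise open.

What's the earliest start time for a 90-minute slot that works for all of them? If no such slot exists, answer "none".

Freya free: 08:00-11:45, 14:15-15:15, 16:30-17:00.
Dmitri free: 09:00-10:45, 16:15-17:45, 18:30-19:00 (invert busy blocks within the working day).
Freya ∩ Dmitri: 09:00-10:45, 16:30-17:00.
So the common availability across everyone is 09:00-10:45, 16:30-17:00.
The first common window of at least 90 minutes is 09:00-10:45, so the earliest start is 09:00.

09:00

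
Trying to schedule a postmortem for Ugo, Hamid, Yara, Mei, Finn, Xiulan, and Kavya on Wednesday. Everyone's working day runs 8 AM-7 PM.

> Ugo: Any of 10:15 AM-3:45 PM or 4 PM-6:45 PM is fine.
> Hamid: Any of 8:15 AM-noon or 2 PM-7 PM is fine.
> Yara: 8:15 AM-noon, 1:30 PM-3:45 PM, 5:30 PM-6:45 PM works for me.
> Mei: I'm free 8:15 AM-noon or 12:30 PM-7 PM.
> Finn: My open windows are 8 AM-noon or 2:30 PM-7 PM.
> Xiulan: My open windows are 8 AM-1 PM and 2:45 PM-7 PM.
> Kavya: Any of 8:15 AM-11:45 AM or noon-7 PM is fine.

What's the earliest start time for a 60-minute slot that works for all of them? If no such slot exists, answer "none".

Ugo ∩ Hamid: 10:15-12:00, 14:00-15:45, 16:00-18:45.
Ugo ∩ Hamid ∩ Yara: 10:15-12:00, 14:00-15:45, 17:30-18:45.
Ugo ∩ Hamid ∩ Yara ∩ Mei: 10:15-12:00, 14:00-15:45, 17:30-18:45.
Ugo ∩ Hamid ∩ Yara ∩ Mei ∩ Finn: 10:15-12:00, 14:30-15:45, 17:30-18:45.
Ugo ∩ Hamid ∩ Yara ∩ Mei ∩ Finn ∩ Xiulan: 10:15-12:00, 14:45-15:45, 17:30-18:45.
Ugo ∩ Hamid ∩ Yara ∩ Mei ∩ Finn ∩ Xiulan ∩ Kavya: 10:15-11:45, 14:45-15:45, 17:30-18:45.
The first common window of at least 60 minutes is 10:15-11:45, so the earliest start is 10:15.

10:15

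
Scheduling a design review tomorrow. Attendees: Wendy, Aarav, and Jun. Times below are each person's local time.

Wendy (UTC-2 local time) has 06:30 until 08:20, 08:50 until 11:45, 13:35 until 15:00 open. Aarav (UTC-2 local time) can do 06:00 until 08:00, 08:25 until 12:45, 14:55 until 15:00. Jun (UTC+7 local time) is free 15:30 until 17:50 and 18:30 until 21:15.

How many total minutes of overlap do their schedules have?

225

Wendy in UTC: 08:30-10:20, 10:50-13:45, 15:35-17:00 (add 2h to convert from UTC-2).
Aarav in UTC: 08:00-10:00, 10:25-14:45, 16:55-17:00 (add 2h to convert from UTC-2).
Jun in UTC: 08:30-10:50, 11:30-14:15 (subtract 7h to convert from UTC+7).
Wendy ∩ Aarav: 08:30-10:00, 10:50-13:45, 16:55-17:00.
Wendy ∩ Aarav ∩ Jun: 08:30-10:00, 11:30-13:45.
So the common availability across everyone is 08:30-10:00, 11:30-13:45.
Summing the common windows: 90 + 135 = 225 minutes.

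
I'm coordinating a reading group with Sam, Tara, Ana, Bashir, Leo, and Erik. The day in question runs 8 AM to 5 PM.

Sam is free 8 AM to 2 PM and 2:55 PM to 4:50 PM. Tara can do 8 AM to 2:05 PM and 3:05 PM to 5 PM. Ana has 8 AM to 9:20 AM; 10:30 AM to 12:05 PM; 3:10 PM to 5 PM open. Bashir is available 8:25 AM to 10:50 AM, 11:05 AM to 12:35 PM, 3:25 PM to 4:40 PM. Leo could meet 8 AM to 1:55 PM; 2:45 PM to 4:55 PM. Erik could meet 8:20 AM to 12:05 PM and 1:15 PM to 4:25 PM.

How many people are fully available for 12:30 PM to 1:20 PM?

3

Sam, Tara, and Leo can make the full 12:30-13:20 slot — that's 3.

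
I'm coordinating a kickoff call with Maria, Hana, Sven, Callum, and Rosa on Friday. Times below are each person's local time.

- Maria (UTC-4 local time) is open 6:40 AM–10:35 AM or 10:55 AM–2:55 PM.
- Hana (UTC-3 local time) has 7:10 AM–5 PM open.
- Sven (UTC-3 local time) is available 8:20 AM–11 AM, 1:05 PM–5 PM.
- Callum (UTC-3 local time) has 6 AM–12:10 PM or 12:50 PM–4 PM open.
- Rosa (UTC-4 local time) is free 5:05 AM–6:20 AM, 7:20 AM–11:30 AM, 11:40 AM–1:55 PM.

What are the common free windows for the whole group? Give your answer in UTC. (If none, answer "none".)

11:20-14:00, 16:05-17:55

Maria in UTC: 10:40-14:35, 14:55-18:55 (add 4h to convert from UTC-4).
Hana in UTC: 10:10-20:00 (add 3h to convert from UTC-3).
Sven in UTC: 11:20-14:00, 16:05-20:00 (add 3h to convert from UTC-3).
Callum in UTC: 09:00-15:10, 15:50-19:00 (add 3h to convert from UTC-3).
Rosa in UTC: 09:05-10:20, 11:20-15:30, 15:40-17:55 (add 4h to convert from UTC-4).
Maria ∩ Hana: 10:40-14:35, 14:55-18:55.
Maria ∩ Hana ∩ Sven: 11:20-14:00, 16:05-18:55.
Maria ∩ Hana ∩ Sven ∩ Callum: 11:20-14:00, 16:05-18:55.
Maria ∩ Hana ∩ Sven ∩ Callum ∩ Rosa: 11:20-14:00, 16:05-17:55.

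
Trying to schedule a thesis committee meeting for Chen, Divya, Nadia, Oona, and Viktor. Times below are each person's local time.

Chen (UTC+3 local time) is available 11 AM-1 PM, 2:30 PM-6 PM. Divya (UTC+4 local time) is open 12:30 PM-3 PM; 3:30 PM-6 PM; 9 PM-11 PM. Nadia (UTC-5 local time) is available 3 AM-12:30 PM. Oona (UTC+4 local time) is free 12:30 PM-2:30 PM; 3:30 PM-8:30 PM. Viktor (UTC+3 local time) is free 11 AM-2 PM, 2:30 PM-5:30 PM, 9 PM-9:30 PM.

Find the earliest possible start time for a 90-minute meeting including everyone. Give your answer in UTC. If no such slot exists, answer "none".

08:30

Chen in UTC: 08:00-10:00, 11:30-15:00 (subtract 3h to convert from UTC+3).
Divya in UTC: 08:30-11:00, 11:30-14:00, 17:00-19:00 (subtract 4h to convert from UTC+4).
Nadia in UTC: 08:00-17:30 (add 5h to convert from UTC-5).
Oona in UTC: 08:30-10:30, 11:30-16:30 (subtract 4h to convert from UTC+4).
Viktor in UTC: 08:00-11:00, 11:30-14:30, 18:00-18:30 (subtract 3h to convert from UTC+3).
Chen ∩ Divya: 08:30-10:00, 11:30-14:00.
Chen ∩ Divya ∩ Nadia: 08:30-10:00, 11:30-14:00.
Chen ∩ Divya ∩ Nadia ∩ Oona: 08:30-10:00, 11:30-14:00.
Chen ∩ Divya ∩ Nadia ∩ Oona ∩ Viktor: 08:30-10:00, 11:30-14:00.
The first common window of at least 90 minutes is 08:30-10:00, so the earliest start is 08:30.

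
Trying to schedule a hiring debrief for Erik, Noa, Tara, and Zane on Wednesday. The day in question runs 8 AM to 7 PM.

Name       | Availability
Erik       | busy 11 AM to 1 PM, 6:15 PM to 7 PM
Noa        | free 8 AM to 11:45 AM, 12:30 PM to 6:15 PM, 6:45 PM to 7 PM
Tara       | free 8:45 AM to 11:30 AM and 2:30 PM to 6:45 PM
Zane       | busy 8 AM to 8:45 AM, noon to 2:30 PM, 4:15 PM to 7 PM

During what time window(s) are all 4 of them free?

Erik free: 08:00-11:00, 13:00-18:15 (invert busy blocks within the working day).
Noa free: 08:00-11:45, 12:30-18:15, 18:45-19:00.
Tara free: 08:45-11:30, 14:30-18:45.
Zane free: 08:45-12:00, 14:30-16:15 (invert busy blocks within the working day).
Erik ∩ Noa: 08:00-11:00, 13:00-18:15.
Erik ∩ Noa ∩ Tara: 08:45-11:00, 14:30-18:15.
Erik ∩ Noa ∩ Tara ∩ Zane: 08:45-11:00, 14:30-16:15.

08:45-11:00, 14:30-16:15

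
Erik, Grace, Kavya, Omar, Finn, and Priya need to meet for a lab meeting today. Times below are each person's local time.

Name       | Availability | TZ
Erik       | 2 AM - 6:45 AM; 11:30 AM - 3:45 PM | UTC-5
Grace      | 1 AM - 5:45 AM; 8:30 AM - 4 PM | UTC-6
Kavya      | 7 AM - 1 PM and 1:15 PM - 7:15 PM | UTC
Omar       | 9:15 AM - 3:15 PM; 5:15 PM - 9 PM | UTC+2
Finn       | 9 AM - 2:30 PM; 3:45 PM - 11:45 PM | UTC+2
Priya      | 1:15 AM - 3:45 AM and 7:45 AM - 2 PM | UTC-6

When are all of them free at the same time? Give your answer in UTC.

Erik in UTC: 07:00-11:45, 16:30-20:45 (add 5h to convert from UTC-5).
Grace in UTC: 07:00-11:45, 14:30-22:00 (add 6h to convert from UTC-6).
Kavya in UTC: 07:00-13:00, 13:15-19:15.
Omar in UTC: 07:15-13:15, 15:15-19:00 (subtract 2h to convert from UTC+2).
Finn in UTC: 07:00-12:30, 13:45-21:45 (subtract 2h to convert from UTC+2).
Priya in UTC: 07:15-09:45, 13:45-20:00 (add 6h to convert from UTC-6).
Erik ∩ Grace: 07:00-11:45, 16:30-20:45.
Erik ∩ Grace ∩ Kavya: 07:00-11:45, 16:30-19:15.
Erik ∩ Grace ∩ Kavya ∩ Omar: 07:15-11:45, 16:30-19:00.
Erik ∩ Grace ∩ Kavya ∩ Omar ∩ Finn: 07:15-11:45, 16:30-19:00.
Erik ∩ Grace ∩ Kavya ∩ Omar ∩ Finn ∩ Priya: 07:15-09:45, 16:30-19:00.
Those are the intersection windows.

07:15-09:45, 16:30-19:00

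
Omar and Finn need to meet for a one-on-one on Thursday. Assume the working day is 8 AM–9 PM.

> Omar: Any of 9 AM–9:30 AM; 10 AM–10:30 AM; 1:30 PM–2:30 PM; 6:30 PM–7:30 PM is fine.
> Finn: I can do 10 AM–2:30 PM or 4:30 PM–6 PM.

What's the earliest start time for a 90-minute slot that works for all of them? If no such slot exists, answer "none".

none

Omar ∩ Finn: 10:00-10:30, 13:30-14:30.
No common window is at least 90 minutes long.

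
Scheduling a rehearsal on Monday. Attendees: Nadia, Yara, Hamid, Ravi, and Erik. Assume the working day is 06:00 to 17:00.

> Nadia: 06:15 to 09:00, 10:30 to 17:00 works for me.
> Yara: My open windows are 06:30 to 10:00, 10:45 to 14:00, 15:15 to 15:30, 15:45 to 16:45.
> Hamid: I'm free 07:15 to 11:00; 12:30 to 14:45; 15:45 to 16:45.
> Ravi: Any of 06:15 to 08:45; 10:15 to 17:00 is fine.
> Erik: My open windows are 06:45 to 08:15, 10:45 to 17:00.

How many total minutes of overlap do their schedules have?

Nadia ∩ Yara: 06:30-09:00, 10:45-14:00, 15:15-15:30, 15:45-16:45.
Nadia ∩ Yara ∩ Hamid: 07:15-09:00, 10:45-11:00, 12:30-14:00, 15:45-16:45.
Nadia ∩ Yara ∩ Hamid ∩ Ravi: 07:15-08:45, 10:45-11:00, 12:30-14:00, 15:45-16:45.
Nadia ∩ Yara ∩ Hamid ∩ Ravi ∩ Erik: 07:15-08:15, 10:45-11:00, 12:30-14:00, 15:45-16:45.
Those are the intersection windows.
Summing the common windows: 60 + 15 + 90 + 60 = 225 minutes.

225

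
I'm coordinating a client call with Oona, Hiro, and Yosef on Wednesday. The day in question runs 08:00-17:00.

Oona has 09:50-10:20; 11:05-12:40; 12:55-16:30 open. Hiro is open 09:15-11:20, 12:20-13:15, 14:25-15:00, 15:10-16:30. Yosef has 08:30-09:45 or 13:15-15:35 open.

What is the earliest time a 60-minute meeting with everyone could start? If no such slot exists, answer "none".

Oona ∩ Hiro: 09:50-10:20, 11:05-11:20, 12:20-12:40, 12:55-13:15, 14:25-15:00, 15:10-16:30.
Oona ∩ Hiro ∩ Yosef: 14:25-15:00, 15:10-15:35.
So the common availability across everyone is 14:25-15:00, 15:10-15:35.
No common window is at least 60 minutes long.

none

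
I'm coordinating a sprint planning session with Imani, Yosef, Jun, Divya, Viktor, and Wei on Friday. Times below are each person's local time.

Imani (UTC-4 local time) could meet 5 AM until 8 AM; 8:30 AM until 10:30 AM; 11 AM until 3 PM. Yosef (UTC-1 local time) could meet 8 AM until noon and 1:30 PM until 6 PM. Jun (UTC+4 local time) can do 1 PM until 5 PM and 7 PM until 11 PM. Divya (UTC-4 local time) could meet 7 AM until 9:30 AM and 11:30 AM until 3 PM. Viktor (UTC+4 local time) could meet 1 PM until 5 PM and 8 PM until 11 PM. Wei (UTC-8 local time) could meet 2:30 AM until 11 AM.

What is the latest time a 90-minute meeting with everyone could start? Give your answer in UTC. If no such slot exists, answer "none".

Imani in UTC: 09:00-12:00, 12:30-14:30, 15:00-19:00 (add 4h to convert from UTC-4).
Yosef in UTC: 09:00-13:00, 14:30-19:00 (add 1h to convert from UTC-1).
Jun in UTC: 09:00-13:00, 15:00-19:00 (subtract 4h to convert from UTC+4).
Divya in UTC: 11:00-13:30, 15:30-19:00 (add 4h to convert from UTC-4).
Viktor in UTC: 09:00-13:00, 16:00-19:00 (subtract 4h to convert from UTC+4).
Wei in UTC: 10:30-19:00 (add 8h to convert from UTC-8).
Imani ∩ Yosef: 09:00-12:00, 12:30-13:00, 15:00-19:00.
Imani ∩ Yosef ∩ Jun: 09:00-12:00, 12:30-13:00, 15:00-19:00.
Imani ∩ Yosef ∩ Jun ∩ Divya: 11:00-12:00, 12:30-13:00, 15:30-19:00.
Imani ∩ Yosef ∩ Jun ∩ Divya ∩ Viktor: 11:00-12:00, 12:30-13:00, 16:00-19:00.
Imani ∩ Yosef ∩ Jun ∩ Divya ∩ Viktor ∩ Wei: 11:00-12:00, 12:30-13:00, 16:00-19:00.
Those are the intersection windows.
The last common window of at least 90 minutes is 16:00-19:00; a 90-minute meeting can start as late as 17:30 and still end by 19:00.

17:30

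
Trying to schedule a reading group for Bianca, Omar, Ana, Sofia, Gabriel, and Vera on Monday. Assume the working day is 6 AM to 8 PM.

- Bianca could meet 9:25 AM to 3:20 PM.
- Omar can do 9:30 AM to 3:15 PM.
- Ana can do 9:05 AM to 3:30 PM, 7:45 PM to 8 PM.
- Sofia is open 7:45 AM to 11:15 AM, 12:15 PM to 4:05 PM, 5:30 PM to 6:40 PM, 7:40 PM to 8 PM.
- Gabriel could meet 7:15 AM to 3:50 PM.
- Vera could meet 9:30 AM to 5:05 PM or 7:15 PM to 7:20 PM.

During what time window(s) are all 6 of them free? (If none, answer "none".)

09:30-11:15, 12:15-15:15

Bianca ∩ Omar: 09:30-15:15.
Bianca ∩ Omar ∩ Ana: 09:30-15:15.
Bianca ∩ Omar ∩ Ana ∩ Sofia: 09:30-11:15, 12:15-15:15.
Bianca ∩ Omar ∩ Ana ∩ Sofia ∩ Gabriel: 09:30-11:15, 12:15-15:15.
Bianca ∩ Omar ∩ Ana ∩ Sofia ∩ Gabriel ∩ Vera: 09:30-11:15, 12:15-15:15.
So the common availability across everyone is 09:30-11:15, 12:15-15:15.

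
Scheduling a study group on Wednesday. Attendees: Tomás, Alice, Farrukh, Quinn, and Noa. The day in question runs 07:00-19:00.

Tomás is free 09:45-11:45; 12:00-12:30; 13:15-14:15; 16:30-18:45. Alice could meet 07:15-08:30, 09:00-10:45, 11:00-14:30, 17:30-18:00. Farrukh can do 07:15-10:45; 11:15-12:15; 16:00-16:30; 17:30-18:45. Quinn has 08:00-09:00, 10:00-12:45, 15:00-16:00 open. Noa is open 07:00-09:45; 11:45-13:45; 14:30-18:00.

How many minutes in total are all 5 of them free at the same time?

Tomás ∩ Alice: 09:45-10:45, 11:00-11:45, 12:00-12:30, 13:15-14:15, 17:30-18:00.
Tomás ∩ Alice ∩ Farrukh: 09:45-10:45, 11:15-11:45, 12:00-12:15, 17:30-18:00.
Tomás ∩ Alice ∩ Farrukh ∩ Quinn: 10:00-10:45, 11:15-11:45, 12:00-12:15.
Tomás ∩ Alice ∩ Farrukh ∩ Quinn ∩ Noa: 12:00-12:15.
That's a single block of 15 minutes.

15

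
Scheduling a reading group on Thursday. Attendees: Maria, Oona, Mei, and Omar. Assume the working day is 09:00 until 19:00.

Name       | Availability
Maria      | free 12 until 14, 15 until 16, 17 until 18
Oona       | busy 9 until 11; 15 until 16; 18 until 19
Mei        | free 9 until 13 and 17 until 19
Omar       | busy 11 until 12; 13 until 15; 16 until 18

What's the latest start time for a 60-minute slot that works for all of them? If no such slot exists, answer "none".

12:00

Maria free: 12:00-14:00, 15:00-16:00, 17:00-18:00.
Oona free: 11:00-15:00, 16:00-18:00 (invert busy blocks within the working day).
Mei free: 09:00-13:00, 17:00-19:00.
Omar free: 09:00-11:00, 12:00-13:00, 15:00-16:00, 18:00-19:00 (invert busy blocks within the working day).
Maria ∩ Oona: 12:00-14:00, 17:00-18:00.
Maria ∩ Oona ∩ Mei: 12:00-13:00, 17:00-18:00.
Maria ∩ Oona ∩ Mei ∩ Omar: 12:00-13:00.
The last common window of at least 60 minutes is 12:00-13:00; a 60-minute meeting can start as late as 12:00 and still end by 13:00.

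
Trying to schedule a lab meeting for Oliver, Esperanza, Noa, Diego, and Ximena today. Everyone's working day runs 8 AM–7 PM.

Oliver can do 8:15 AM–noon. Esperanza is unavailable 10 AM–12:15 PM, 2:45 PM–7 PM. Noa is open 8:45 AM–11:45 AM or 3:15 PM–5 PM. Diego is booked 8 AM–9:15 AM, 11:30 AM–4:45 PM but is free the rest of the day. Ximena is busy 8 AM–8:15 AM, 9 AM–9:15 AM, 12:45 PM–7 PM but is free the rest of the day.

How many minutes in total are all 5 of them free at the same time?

45

Oliver free: 08:15-12:00.
Esperanza free: 08:00-10:00, 12:15-14:45 (invert busy blocks within the working day).
Noa free: 08:45-11:45, 15:15-17:00.
Diego free: 09:15-11:30, 16:45-19:00 (invert busy blocks within the working day).
Ximena free: 08:15-09:00, 09:15-12:45 (invert busy blocks within the working day).
Oliver ∩ Esperanza: 08:15-10:00.
Oliver ∩ Esperanza ∩ Noa: 08:45-10:00.
Oliver ∩ Esperanza ∩ Noa ∩ Diego: 09:15-10:00.
Oliver ∩ Esperanza ∩ Noa ∩ Diego ∩ Ximena: 09:15-10:00.
That's a single block of 45 minutes.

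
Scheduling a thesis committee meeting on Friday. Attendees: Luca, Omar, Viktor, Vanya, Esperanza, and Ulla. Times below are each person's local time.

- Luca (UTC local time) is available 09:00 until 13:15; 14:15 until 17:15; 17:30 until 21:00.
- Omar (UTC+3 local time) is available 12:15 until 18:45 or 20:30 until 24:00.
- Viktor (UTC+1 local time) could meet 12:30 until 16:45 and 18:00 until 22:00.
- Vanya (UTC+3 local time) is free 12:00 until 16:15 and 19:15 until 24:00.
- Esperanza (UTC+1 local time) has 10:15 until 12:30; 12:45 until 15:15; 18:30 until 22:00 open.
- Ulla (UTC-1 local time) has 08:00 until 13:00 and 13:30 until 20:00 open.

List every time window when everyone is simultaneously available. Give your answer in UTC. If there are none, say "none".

Luca in UTC: 09:00-13:15, 14:15-17:15, 17:30-21:00.
Omar in UTC: 09:15-15:45, 17:30-21:00 (subtract 3h to convert from UTC+3).
Viktor in UTC: 11:30-15:45, 17:00-21:00 (subtract 1h to convert from UTC+1).
Vanya in UTC: 09:00-13:15, 16:15-21:00 (subtract 3h to convert from UTC+3).
Esperanza in UTC: 09:15-11:30, 11:45-14:15, 17:30-21:00 (subtract 1h to convert from UTC+1).
Ulla in UTC: 09:00-14:00, 14:30-21:00 (add 1h to convert from UTC-1).
Luca ∩ Omar: 09:15-13:15, 14:15-15:45, 17:30-21:00.
Luca ∩ Omar ∩ Viktor: 11:30-13:15, 14:15-15:45, 17:30-21:00.
Luca ∩ Omar ∩ Viktor ∩ Vanya: 11:30-13:15, 17:30-21:00.
Luca ∩ Omar ∩ Viktor ∩ Vanya ∩ Esperanza: 11:45-13:15, 17:30-21:00.
Luca ∩ Omar ∩ Viktor ∩ Vanya ∩ Esperanza ∩ Ulla: 11:45-13:15, 17:30-21:00.

11:45-13:15, 17:30-21:00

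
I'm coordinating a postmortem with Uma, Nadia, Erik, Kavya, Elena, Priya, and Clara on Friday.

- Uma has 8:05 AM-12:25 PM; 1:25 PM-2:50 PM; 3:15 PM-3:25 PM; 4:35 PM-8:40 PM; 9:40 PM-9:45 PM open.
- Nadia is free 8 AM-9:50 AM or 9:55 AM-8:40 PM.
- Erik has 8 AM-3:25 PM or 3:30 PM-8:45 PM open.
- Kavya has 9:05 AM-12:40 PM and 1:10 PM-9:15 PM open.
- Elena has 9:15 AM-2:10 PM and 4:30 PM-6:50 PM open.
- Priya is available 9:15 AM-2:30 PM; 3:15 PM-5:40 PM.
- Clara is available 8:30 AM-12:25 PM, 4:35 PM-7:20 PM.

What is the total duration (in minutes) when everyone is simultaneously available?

250

Uma ∩ Nadia: 08:05-09:50, 09:55-12:25, 13:25-14:50, 15:15-15:25, 16:35-20:40.
Uma ∩ Nadia ∩ Erik: 08:05-09:50, 09:55-12:25, 13:25-14:50, 15:15-15:25, 16:35-20:40.
Uma ∩ Nadia ∩ Erik ∩ Kavya: 09:05-09:50, 09:55-12:25, 13:25-14:50, 15:15-15:25, 16:35-20:40.
Uma ∩ Nadia ∩ Erik ∩ Kavya ∩ Elena: 09:15-09:50, 09:55-12:25, 13:25-14:10, 16:35-18:50.
Uma ∩ Nadia ∩ Erik ∩ Kavya ∩ Elena ∩ Priya: 09:15-09:50, 09:55-12:25, 13:25-14:10, 16:35-17:40.
Uma ∩ Nadia ∩ Erik ∩ Kavya ∩ Elena ∩ Priya ∩ Clara: 09:15-09:50, 09:55-12:25, 16:35-17:40.
Summing the common windows: 35 + 150 + 65 = 250 minutes.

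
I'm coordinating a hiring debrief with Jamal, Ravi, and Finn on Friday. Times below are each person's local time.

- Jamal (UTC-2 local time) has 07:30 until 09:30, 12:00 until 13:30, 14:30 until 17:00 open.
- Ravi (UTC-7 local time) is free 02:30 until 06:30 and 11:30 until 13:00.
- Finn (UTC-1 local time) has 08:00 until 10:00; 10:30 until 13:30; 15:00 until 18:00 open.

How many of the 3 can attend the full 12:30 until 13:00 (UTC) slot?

Jamal in UTC: 09:30-11:30, 14:00-15:30, 16:30-19:00 (add 2h to convert from UTC-2).
Ravi in UTC: 09:30-13:30, 18:30-20:00 (add 7h to convert from UTC-7).
Finn in UTC: 09:00-11:00, 11:30-14:30, 16:00-19:00 (add 1h to convert from UTC-1).
Ravi and Finn can make the full 12:30-13:00 slot — that's 2.

2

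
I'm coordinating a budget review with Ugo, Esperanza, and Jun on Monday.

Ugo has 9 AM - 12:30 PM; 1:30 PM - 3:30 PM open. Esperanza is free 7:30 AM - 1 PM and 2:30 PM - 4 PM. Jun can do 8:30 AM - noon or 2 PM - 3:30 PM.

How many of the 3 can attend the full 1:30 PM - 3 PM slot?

1

Ugo can make the full 13:30-15:00 slot — that's 1.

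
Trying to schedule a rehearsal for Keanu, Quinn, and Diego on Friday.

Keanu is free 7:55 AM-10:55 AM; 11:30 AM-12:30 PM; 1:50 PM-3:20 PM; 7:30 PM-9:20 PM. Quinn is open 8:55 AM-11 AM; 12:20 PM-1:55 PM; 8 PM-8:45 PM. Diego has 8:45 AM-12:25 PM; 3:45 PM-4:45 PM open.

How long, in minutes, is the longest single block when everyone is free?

120

Keanu ∩ Quinn: 08:55-10:55, 12:20-12:30, 13:50-13:55, 20:00-20:45.
Keanu ∩ Quinn ∩ Diego: 08:55-10:55, 12:20-12:25.
Those are the intersection windows.
The longest is 08:55-10:55 at 120 minutes.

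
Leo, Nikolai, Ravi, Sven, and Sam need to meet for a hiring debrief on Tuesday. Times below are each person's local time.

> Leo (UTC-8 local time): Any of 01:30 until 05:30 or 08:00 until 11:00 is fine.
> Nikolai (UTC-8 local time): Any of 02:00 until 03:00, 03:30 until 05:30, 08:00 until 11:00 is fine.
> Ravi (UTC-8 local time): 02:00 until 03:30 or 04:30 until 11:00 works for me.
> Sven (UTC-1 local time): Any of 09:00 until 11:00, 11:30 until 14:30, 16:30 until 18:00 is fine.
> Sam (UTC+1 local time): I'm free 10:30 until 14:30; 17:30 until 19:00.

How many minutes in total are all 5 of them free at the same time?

150

Leo in UTC: 09:30-13:30, 16:00-19:00 (add 8h to convert from UTC-8).
Nikolai in UTC: 10:00-11:00, 11:30-13:30, 16:00-19:00 (add 8h to convert from UTC-8).
Ravi in UTC: 10:00-11:30, 12:30-19:00 (add 8h to convert from UTC-8).
Sven in UTC: 10:00-12:00, 12:30-15:30, 17:30-19:00 (add 1h to convert from UTC-1).
Sam in UTC: 09:30-13:30, 16:30-18:00 (subtract 1h to convert from UTC+1).
Leo ∩ Nikolai: 10:00-11:00, 11:30-13:30, 16:00-19:00.
Leo ∩ Nikolai ∩ Ravi: 10:00-11:00, 12:30-13:30, 16:00-19:00.
Leo ∩ Nikolai ∩ Ravi ∩ Sven: 10:00-11:00, 12:30-13:30, 17:30-19:00.
Leo ∩ Nikolai ∩ Ravi ∩ Sven ∩ Sam: 10:00-11:00, 12:30-13:30, 17:30-18:00.
Summing the common windows: 60 + 60 + 30 = 150 minutes.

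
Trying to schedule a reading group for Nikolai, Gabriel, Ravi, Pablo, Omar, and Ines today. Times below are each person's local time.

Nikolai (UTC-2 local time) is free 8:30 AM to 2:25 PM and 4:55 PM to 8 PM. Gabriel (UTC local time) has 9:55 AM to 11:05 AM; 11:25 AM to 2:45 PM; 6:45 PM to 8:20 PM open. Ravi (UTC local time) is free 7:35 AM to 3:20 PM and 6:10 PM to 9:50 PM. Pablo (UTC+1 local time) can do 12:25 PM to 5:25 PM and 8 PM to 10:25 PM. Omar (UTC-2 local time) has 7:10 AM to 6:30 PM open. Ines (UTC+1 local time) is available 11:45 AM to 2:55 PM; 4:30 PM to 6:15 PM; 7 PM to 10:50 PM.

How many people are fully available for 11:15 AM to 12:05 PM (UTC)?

Nikolai in UTC: 10:30-16:25, 18:55-22:00 (add 2h to convert from UTC-2).
Gabriel in UTC: 09:55-11:05, 11:25-14:45, 18:45-20:20.
Ravi in UTC: 07:35-15:20, 18:10-21:50.
Pablo in UTC: 11:25-16:25, 19:00-21:25 (subtract 1h to convert from UTC+1).
Omar in UTC: 09:10-20:30 (add 2h to convert from UTC-2).
Ines in UTC: 10:45-13:55, 15:30-17:15, 18:00-21:50 (subtract 1h to convert from UTC+1).
Nikolai, Ravi, Omar, and Ines can make the full 11:15-12:05 slot — that's 4.

4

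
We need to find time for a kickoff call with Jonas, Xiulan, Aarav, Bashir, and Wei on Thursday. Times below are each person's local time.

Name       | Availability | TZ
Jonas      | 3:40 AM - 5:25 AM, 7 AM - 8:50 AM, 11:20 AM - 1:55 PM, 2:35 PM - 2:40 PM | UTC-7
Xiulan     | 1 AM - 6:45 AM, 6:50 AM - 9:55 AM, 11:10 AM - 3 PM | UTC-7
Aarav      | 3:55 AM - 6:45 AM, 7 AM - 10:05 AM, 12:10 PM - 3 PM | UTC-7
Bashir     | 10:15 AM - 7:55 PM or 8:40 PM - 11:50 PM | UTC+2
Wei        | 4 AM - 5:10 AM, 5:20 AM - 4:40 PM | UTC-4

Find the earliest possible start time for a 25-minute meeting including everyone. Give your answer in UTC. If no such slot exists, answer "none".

10:55

Jonas in UTC: 10:40-12:25, 14:00-15:50, 18:20-20:55, 21:35-21:40 (add 7h to convert from UTC-7).
Xiulan in UTC: 08:00-13:45, 13:50-16:55, 18:10-22:00 (add 7h to convert from UTC-7).
Aarav in UTC: 10:55-13:45, 14:00-17:05, 19:10-22:00 (add 7h to convert from UTC-7).
Bashir in UTC: 08:15-17:55, 18:40-21:50 (subtract 2h to convert from UTC+2).
Wei in UTC: 08:00-09:10, 09:20-20:40 (add 4h to convert from UTC-4).
Jonas ∩ Xiulan: 10:40-12:25, 14:00-15:50, 18:20-20:55, 21:35-21:40.
Jonas ∩ Xiulan ∩ Aarav: 10:55-12:25, 14:00-15:50, 19:10-20:55, 21:35-21:40.
Jonas ∩ Xiulan ∩ Aarav ∩ Bashir: 10:55-12:25, 14:00-15:50, 19:10-20:55, 21:35-21:40.
Jonas ∩ Xiulan ∩ Aarav ∩ Bashir ∩ Wei: 10:55-12:25, 14:00-15:50, 19:10-20:40.
Those are the intersection windows.
The first common window of at least 25 minutes is 10:55-12:25, so the earliest start is 10:55.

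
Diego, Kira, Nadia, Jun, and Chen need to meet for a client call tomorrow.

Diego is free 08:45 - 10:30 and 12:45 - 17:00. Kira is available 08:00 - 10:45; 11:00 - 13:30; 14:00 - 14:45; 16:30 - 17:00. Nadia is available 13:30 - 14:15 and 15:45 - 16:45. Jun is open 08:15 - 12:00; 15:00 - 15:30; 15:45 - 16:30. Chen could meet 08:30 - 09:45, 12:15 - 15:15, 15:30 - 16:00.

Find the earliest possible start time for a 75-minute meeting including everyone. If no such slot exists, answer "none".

none

Diego ∩ Kira: 08:45-10:30, 12:45-13:30, 14:00-14:45, 16:30-17:00.
Diego ∩ Kira ∩ Nadia: 14:00-14:15, 16:30-16:45.
Diego ∩ Kira ∩ Nadia ∩ Jun: ∅.
Diego ∩ Kira ∩ Nadia ∩ Jun ∩ Chen: ∅.
There is no time when everyone is free.
No common window is at least 75 minutes long.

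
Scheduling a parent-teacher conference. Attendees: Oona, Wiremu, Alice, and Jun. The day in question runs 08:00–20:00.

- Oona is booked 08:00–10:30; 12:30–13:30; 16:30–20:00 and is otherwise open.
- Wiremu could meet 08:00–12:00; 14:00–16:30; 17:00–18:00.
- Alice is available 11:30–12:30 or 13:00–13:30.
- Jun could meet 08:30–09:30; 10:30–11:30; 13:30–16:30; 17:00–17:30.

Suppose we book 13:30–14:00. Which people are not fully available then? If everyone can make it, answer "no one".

Oona free: 10:30-12:30, 13:30-16:30 (invert busy blocks within the working day).
Wiremu free: 08:00-12:00, 14:00-16:30, 17:00-18:00.
Alice free: 11:30-12:30, 13:00-13:30.
Jun free: 08:30-09:30, 10:30-11:30, 13:30-16:30, 17:00-17:30.
Oona: free for 13:30-14:00. Wiremu: not fully free for 13:30-14:00. Alice: not fully free for 13:30-14:00. Jun: free for 13:30-14:00.

Alice, Wiremu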